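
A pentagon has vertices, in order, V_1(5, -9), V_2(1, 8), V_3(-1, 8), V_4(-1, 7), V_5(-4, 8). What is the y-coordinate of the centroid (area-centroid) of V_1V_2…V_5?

263/123

Apply Gauss's area formula. First the cross-terms c_i = x_i·y_{i+1} − x_{i+1}·y_i:
  49, 16, 1, 20, -4  ⇒  2A = 82, A = 41.
Then Σ (y_i + y_{i+1})·c_i = 526, so ȳ = 526 / (6·41) = 263/123.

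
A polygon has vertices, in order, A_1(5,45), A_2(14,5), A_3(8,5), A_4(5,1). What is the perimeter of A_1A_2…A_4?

|A_1A_2| = √((9)² + (-40)²) = √1681 = 41
|A_2A_3| = √((-6)² + (0)²) = √36 = 6
|A_3A_4| = √((-3)² + (-4)²) = √25 = 5
|A_4A_1| = √((0)² + (44)²) = √1936 = 44
Perimeter = 41 + 6 + 5 + 44 = 96.

96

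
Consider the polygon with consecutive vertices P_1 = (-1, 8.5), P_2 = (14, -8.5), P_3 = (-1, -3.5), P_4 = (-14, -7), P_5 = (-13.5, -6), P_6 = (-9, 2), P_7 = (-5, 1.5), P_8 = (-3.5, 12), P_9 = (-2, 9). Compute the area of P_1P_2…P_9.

187.625

Apply the shoelace (surveyor's) formula: 2A = Σ (x_i·y_{i+1} − x_{i+1}·y_i), indices taken mod 9.
Σ = (-110.5) + (-57.5) + (-42) + (-10.5) + (-81) + (-3.5) + (-54.75) + (-7.5) + (-8) = -375.25
Area = |Σ|/2 = 187.625.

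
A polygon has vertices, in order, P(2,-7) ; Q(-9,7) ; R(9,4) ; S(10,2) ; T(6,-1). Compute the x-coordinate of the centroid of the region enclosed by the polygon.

Apply the shoelace (surveyor's) formula. First the cross-terms c_i = x_i·y_{i+1} − x_{i+1}·y_i:
  -49, -99, -22, -22, -40  ⇒  2A = -232, A = -116.
Then Σ (x_i + x_{i+1})·c_i = -747, so x̄ = -747 / (6·(-116)) = 249/232.

249/232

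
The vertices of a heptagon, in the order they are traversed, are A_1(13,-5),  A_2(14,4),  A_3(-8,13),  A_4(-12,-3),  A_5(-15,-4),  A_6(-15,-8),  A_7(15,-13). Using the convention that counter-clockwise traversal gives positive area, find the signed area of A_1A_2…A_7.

Apply the shoelace formula: 2A = Σ (x_i·y_{i+1} − x_{i+1}·y_i), indices taken mod 7.
Σ = (122) + (214) + (180) + (3) + (60) + (315) + (94) = 988
Signed area = Σ/2 = 494 (positive ⇒ counter-clockwise traversal).

494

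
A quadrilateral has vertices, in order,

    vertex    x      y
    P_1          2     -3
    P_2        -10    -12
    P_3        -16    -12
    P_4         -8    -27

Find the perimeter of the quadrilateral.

|P_1P_2| = √((-12)² + (-9)²) = √225 = 15
|P_2P_3| = √((-6)² + (0)²) = √36 = 6
|P_3P_4| = √((8)² + (-15)²) = √289 = 17
|P_4P_1| = √((10)² + (24)²) = √676 = 26
Perimeter = 15 + 6 + 17 + 26 = 64.

64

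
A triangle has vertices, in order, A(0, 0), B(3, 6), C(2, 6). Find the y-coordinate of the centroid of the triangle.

4

Apply the surveyor's formula. First the cross-terms c_i = x_i·y_{i+1} − x_{i+1}·y_i:
  0, 6, 0  ⇒  2A = 6, A = 3.
Then Σ (y_i + y_{i+1})·c_i = 72, so ȳ = 72 / (6·3) = 4.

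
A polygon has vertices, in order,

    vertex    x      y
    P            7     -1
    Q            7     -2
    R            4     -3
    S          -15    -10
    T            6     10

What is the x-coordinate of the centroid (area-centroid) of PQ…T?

Apply the shoelace (surveyor's) formula. First the cross-terms c_i = x_i·y_{i+1} − x_{i+1}·y_i:
  -7, -13, -85, -90, -76  ⇒  2A = -271, A = -135.5.
Then Σ (x_i + x_{i+1})·c_i = 516, so x̄ = 516 / (6·(-135.5)) = -172/271.

-172/271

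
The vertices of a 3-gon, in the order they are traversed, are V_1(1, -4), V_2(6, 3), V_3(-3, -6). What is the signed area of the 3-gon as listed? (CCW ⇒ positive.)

Apply Gauss's area formula: 2A = Σ (x_i·y_{i+1} − x_{i+1}·y_i), indices taken mod 3.
Σ = (27) + (-27) + (18) = 18
Signed area = Σ/2 = 9 (positive ⇒ counter-clockwise traversal).

9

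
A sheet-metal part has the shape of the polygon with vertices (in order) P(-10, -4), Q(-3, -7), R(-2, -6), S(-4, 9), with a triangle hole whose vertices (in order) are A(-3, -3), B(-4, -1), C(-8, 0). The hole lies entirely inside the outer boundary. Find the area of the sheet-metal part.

Outer boundary:
Apply Gauss's area formula: 2A = Σ (x_i·y_{i+1} − x_{i+1}·y_i), indices taken mod 4.
P→Q: (-10)(-7) − (-3)(-4) = 58
Q→R: (-3)(-6) − (-2)(-7) = 4
R→S: (-2)(9) − (-4)(-6) = -42
S→P: (-4)(-4) − (-10)(9) = 106
Σ = 126
Area = |Σ|/2 = 63.
Hole:
Apply Gauss's area formula: 2A = Σ (x_i·y_{i+1} − x_{i+1}·y_i), indices taken mod 3.
Σ = (-9) + (-8) + (24) = 7
Area = |Σ|/2 = 3.5.
Net area = 63 − 3.5 = 59.5.

59.5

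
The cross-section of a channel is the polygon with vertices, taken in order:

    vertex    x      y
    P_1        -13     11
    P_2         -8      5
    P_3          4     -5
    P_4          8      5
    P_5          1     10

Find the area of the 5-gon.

159.5

Σ = (23) + (20) + (60) + (75) + (141) = 319
Area = |Σ|/2 = 159.5.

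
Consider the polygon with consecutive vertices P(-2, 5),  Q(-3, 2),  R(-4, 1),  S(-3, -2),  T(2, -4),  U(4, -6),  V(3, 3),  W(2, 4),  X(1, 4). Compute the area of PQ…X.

50

P→Q: (-2)(2) − (-3)(5) = 11
Q→R: (-3)(1) − (-4)(2) = 5
R→S: (-4)(-2) − (-3)(1) = 11
S→T: (-3)(-4) − (2)(-2) = 16
T→U: (2)(-6) − (4)(-4) = 4
U→V: (4)(3) − (3)(-6) = 30
V→W: (3)(4) − (2)(3) = 6
W→X: (2)(4) − (1)(4) = 4
X→P: (1)(5) − (-2)(4) = 13
Σ = 100
Area = |Σ|/2 = 50.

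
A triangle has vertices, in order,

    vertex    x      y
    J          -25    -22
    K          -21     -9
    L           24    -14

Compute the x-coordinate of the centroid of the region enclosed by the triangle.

-22/3

Apply Gauss's area formula. First the cross-terms c_i = x_i·y_{i+1} − x_{i+1}·y_i:
  -237, 510, -878  ⇒  2A = -605, A = -302.5.
Then Σ (x_i + x_{i+1})·c_i = 13310, so x̄ = 13310 / (6·(-302.5)) = -22/3.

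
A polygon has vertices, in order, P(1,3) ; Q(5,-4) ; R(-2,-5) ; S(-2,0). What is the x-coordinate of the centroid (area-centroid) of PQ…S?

167/204

Apply the surveyor's formula. First the cross-terms c_i = x_i·y_{i+1} − x_{i+1}·y_i:
  -19, -33, -10, -6  ⇒  2A = -68, A = -34.
Then Σ (x_i + x_{i+1})·c_i = -167, so x̄ = -167 / (6·(-34)) = 167/204.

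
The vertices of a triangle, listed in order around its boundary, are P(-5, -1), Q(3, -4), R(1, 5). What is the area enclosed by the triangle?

33

Cross-terms: 23, 19, 24  ⇒  Σ = 66
Area = |Σ|/2 = 33.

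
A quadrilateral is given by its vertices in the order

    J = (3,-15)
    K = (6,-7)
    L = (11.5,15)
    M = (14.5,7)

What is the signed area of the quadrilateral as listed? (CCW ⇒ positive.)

Apply the shoelace formula: 2A = Σ (x_i·y_{i+1} − x_{i+1}·y_i), indices taken mod 4.
Σ = (69) + (170.5) + (-137) + (-238.5) = -136
Signed area = Σ/2 = -68 (negative ⇒ clockwise traversal).

-68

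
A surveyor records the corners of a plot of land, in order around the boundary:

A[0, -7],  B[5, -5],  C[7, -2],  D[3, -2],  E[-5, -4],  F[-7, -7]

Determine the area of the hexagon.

Apply Gauss's area formula: 2A = Σ (x_i·y_{i+1} − x_{i+1}·y_i), indices taken mod 6.
A→B: (0)(-5) − (5)(-7) = 35
B→C: (5)(-2) − (7)(-5) = 25
C→D: (7)(-2) − (3)(-2) = -8
D→E: (3)(-4) − (-5)(-2) = -22
E→F: (-5)(-7) − (-7)(-4) = 7
F→A: (-7)(-7) − (0)(-7) = 49
Σ = 86
Area = |Σ|/2 = 43.

43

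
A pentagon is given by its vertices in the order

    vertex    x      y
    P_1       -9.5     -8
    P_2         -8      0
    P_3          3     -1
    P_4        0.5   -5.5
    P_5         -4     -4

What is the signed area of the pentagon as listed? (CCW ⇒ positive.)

-51

Apply Gauss's area formula: 2A = Σ (x_i·y_{i+1} − x_{i+1}·y_i), indices taken mod 5.
Σ = (-64) + (8) + (-16) + (-24) + (-6) = -102
Signed area = Σ/2 = -51 (negative ⇒ clockwise traversal).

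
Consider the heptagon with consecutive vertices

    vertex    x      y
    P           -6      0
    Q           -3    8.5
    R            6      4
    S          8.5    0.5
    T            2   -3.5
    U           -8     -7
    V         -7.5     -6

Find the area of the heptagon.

Cross-terms: -51, -63, -31, -30.75, -42, -4.5, -36  ⇒  Σ = -258.25
Area = |Σ|/2 = 129.125.

129.125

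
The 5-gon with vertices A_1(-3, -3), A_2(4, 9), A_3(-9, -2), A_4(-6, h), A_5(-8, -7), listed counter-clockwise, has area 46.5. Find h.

-2

The doubled signed area Σ (x_i y_{i+1} − x_{i+1} y_i) is linear in h.
With h=0 it equals 91; the coefficient of h is -1 (from the two edges through A_4).
So -1·h + 91 = 2·46.5 = 93 ⇒ h = -2.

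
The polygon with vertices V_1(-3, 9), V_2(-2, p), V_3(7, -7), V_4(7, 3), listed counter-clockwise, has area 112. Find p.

-5

Write out the shoelace sum; only the two edges meeting at V_2 involve p:
2·Area = [((-3)·p − (-2)·9) + ((-2)·(-7) − 7·p)] + 142
       = -10·p + 174 = 224
⇒ p = -5.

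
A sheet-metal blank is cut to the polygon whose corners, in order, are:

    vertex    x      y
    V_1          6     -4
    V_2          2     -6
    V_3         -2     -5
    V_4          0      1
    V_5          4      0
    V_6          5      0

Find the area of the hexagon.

38

Σ = (-28) + (-22) + (-2) + (-4) + (0) + (-20) = -76
Area = |Σ|/2 = 38.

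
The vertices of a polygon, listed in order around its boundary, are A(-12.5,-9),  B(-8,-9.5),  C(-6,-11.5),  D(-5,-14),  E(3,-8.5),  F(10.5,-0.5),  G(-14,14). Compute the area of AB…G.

360.75

Σ = (46.75) + (35) + (26.5) + (84.5) + (87.75) + (140) + (301) = 721.5
Area = |Σ|/2 = 360.75.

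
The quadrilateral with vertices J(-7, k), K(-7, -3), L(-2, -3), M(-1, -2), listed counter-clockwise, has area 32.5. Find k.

7

The doubled signed area Σ (x_i y_{i+1} − x_{i+1} y_i) is linear in k.
With k=0 it equals 23; the coefficient of k is 6 (from the two edges through J).
So 6·k + 23 = 2·32.5 = 65 ⇒ k = 7.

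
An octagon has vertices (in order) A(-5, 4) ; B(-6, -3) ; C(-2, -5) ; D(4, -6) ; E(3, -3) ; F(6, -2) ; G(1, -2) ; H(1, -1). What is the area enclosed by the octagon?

Apply Gauss's area formula: 2A = Σ (x_i·y_{i+1} − x_{i+1}·y_i), indices taken mod 8.
A→B: (-5)(-3) − (-6)(4) = 39
B→C: (-6)(-5) − (-2)(-3) = 24
C→D: (-2)(-6) − (4)(-5) = 32
D→E: (4)(-3) − (3)(-6) = 6
E→F: (3)(-2) − (6)(-3) = 12
F→G: (6)(-2) − (1)(-2) = -10
G→H: (1)(-1) − (1)(-2) = 1
H→A: (1)(4) − (-5)(-1) = -1
Σ = 103
Area = |Σ|/2 = 51.5.

51.5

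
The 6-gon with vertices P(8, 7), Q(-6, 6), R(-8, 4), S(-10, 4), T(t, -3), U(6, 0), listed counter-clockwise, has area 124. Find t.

The doubled signed area Σ (x_i y_{i+1} − x_{i+1} y_i) is linear in t.
With t=0 it equals 212; the coefficient of t is -4 (from the two edges through T).
So -4·t + 212 = 2·124 = 248 ⇒ t = -9.

-9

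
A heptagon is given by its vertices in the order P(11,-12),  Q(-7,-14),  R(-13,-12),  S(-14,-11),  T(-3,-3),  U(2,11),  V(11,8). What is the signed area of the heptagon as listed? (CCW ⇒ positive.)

P→Q: (11)(-14) − (-7)(-12) = -238
Q→R: (-7)(-12) − (-13)(-14) = -98
R→S: (-13)(-11) − (-14)(-12) = -25
S→T: (-14)(-3) − (-3)(-11) = 9
T→U: (-3)(11) − (2)(-3) = -27
U→V: (2)(8) − (11)(11) = -105
V→P: (11)(-12) − (11)(8) = -220
Σ = -704
Signed area = Σ/2 = -352 (negative ⇒ clockwise traversal).

-352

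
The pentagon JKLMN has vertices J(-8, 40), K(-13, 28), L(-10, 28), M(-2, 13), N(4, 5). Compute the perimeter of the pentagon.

|JK| = √((-5)² + (-12)²) = √169 = 13
|KL| = √((3)² + (0)²) = √9 = 3
|LM| = √((8)² + (-15)²) = √289 = 17
|MN| = √((6)² + (-8)²) = √100 = 10
|NJ| = √((-12)² + (35)²) = √1369 = 37
Perimeter = 13 + 3 + 17 + 10 + 37 = 80.

80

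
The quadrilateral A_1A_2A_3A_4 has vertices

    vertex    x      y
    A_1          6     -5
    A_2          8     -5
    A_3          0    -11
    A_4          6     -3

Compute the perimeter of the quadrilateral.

24

|A_1A_2| = √((2)² + (0)²) = √4 = 2
|A_2A_3| = √((-8)² + (-6)²) = √100 = 10
|A_3A_4| = √((6)² + (8)²) = √100 = 10
|A_4A_1| = √((0)² + (-2)²) = √4 = 2
Perimeter = 2 + 10 + 10 + 2 = 24.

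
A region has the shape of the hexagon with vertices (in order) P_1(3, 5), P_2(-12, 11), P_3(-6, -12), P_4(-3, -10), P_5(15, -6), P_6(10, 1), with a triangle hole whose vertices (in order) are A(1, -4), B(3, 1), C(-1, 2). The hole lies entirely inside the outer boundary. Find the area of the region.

297.5

Outer boundary:
Apply the shoelace (surveyor's) formula: 2A = Σ (x_i·y_{i+1} − x_{i+1}·y_i), indices taken mod 6.
Σ = (93) + (210) + (24) + (168) + (75) + (47) = 617
Area = |Σ|/2 = 308.5.
Hole:
Apply Gauss's area formula: 2A = Σ (x_i·y_{i+1} − x_{i+1}·y_i), indices taken mod 3.
Σ = (13) + (7) + (2) = 22
Area = |Σ|/2 = 11.
Net area = 308.5 − 11 = 297.5.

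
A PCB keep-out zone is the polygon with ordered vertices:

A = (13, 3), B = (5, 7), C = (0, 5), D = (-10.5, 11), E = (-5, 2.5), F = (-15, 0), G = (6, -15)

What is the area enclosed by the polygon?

Apply Gauss's area formula: 2A = Σ (x_i·y_{i+1} − x_{i+1}·y_i), indices taken mod 7.
Σ = (76) + (25) + (52.5) + (28.75) + (37.5) + (225) + (213) = 657.75
Area = |Σ|/2 = 328.875.

328.875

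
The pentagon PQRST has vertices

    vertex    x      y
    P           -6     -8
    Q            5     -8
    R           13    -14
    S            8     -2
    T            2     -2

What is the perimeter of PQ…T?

50

|PQ| = √((11)² + (0)²) = √121 = 11
|QR| = √((8)² + (-6)²) = √100 = 10
|RS| = √((-5)² + (12)²) = √169 = 13
|ST| = √((-6)² + (0)²) = √36 = 6
|TP| = √((-8)² + (-6)²) = √100 = 10
Perimeter = 11 + 10 + 13 + 6 + 10 = 50.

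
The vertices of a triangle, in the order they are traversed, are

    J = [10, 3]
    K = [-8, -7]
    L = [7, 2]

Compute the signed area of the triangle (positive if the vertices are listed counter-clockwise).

Apply the shoelace formula: 2A = Σ (x_i·y_{i+1} − x_{i+1}·y_i), indices taken mod 3.
Σ = (-46) + (33) + (1) = -12
Signed area = Σ/2 = -6 (negative ⇒ clockwise traversal).

-6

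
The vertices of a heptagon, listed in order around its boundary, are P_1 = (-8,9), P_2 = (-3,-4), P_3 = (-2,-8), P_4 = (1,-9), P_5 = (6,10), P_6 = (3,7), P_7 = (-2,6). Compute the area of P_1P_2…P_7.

Apply the surveyor's formula: 2A = Σ (x_i·y_{i+1} − x_{i+1}·y_i), indices taken mod 7.
Cross-terms: 59, 16, 26, 64, 12, 32, 30  ⇒  Σ = 239
Area = |Σ|/2 = 119.5.

119.5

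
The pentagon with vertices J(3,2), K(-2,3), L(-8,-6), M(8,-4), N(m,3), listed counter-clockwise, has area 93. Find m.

7

The doubled signed area Σ (x_i y_{i+1} − x_{i+1} y_i) is linear in m.
With m=0 it equals 144; the coefficient of m is 6 (from the two edges through N).
So 6·m + 144 = 2·93 = 186 ⇒ m = 7.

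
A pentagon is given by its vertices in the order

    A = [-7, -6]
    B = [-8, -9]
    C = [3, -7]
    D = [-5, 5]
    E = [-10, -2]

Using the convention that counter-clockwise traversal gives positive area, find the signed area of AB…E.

92

Σ = (15) + (83) + (-20) + (60) + (46) = 184
Signed area = Σ/2 = 92 (positive ⇒ counter-clockwise traversal).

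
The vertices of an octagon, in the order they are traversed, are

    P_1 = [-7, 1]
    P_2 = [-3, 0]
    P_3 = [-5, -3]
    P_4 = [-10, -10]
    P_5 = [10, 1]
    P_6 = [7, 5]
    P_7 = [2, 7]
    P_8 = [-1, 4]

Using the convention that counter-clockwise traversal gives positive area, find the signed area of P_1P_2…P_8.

Apply the surveyor's formula: 2A = Σ (x_i·y_{i+1} − x_{i+1}·y_i), indices taken mod 8.
Σ = (3) + (9) + (20) + (90) + (43) + (39) + (15) + (27) = 246
Signed area = Σ/2 = 123 (positive ⇒ counter-clockwise traversal).

123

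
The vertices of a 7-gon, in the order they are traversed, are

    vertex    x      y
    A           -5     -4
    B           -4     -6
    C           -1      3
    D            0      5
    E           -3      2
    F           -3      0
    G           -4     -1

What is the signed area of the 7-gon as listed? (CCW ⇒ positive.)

Apply the shoelace formula: 2A = Σ (x_i·y_{i+1} − x_{i+1}·y_i), indices taken mod 7.
Σ = (14) + (-18) + (-5) + (15) + (6) + (3) + (11) = 26
Signed area = Σ/2 = 13 (positive ⇒ counter-clockwise traversal).

13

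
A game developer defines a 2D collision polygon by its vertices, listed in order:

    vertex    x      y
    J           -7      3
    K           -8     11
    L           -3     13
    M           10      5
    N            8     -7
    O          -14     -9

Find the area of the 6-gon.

Apply Gauss's area formula: 2A = Σ (x_i·y_{i+1} − x_{i+1}·y_i), indices taken mod 6.
Cross-terms: -53, -71, -145, -110, -170, -105  ⇒  Σ = -654
Area = |Σ|/2 = 327.

327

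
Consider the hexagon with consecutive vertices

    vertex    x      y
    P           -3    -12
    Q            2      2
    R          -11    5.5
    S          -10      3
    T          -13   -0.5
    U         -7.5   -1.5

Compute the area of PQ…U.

109.125

Apply the shoelace formula: 2A = Σ (x_i·y_{i+1} − x_{i+1}·y_i), indices taken mod 6.
P→Q: (-3)(2) − (2)(-12) = 18
Q→R: (2)(5.5) − (-11)(2) = 33
R→S: (-11)(3) − (-10)(5.5) = 22
S→T: (-10)(-0.5) − (-13)(3) = 44
T→U: (-13)(-1.5) − (-7.5)(-0.5) = 15.75
U→P: (-7.5)(-12) − (-3)(-1.5) = 85.5
Σ = 218.25
Area = |Σ|/2 = 109.125.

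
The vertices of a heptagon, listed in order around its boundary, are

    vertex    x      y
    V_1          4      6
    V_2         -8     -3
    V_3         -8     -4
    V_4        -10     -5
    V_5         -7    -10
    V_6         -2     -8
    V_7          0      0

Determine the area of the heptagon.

72.5

Σ = (36) + (8) + (0) + (65) + (36) + (0) + (0) = 145
Area = |Σ|/2 = 72.5.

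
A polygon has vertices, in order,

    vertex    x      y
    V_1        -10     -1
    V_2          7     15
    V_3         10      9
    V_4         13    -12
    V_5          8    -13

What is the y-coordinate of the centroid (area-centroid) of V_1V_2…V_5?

-21/113

Apply the shoelace (surveyor's) formula. First the cross-terms c_i = x_i·y_{i+1} − x_{i+1}·y_i:
  -143, -87, -237, -73, -138  ⇒  2A = -678, A = -339.
Then Σ (y_i + y_{i+1})·c_i = 378, so ȳ = 378 / (6·(-339)) = -21/113.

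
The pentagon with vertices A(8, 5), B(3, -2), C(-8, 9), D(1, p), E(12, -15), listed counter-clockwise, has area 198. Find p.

The doubled signed area Σ (x_i y_{i+1} − x_{i+1} y_i) is linear in p.
With p=0 it equals 136; the coefficient of p is -20 (from the two edges through D).
So -20·p + 136 = 2·198 = 396 ⇒ p = -13.

-13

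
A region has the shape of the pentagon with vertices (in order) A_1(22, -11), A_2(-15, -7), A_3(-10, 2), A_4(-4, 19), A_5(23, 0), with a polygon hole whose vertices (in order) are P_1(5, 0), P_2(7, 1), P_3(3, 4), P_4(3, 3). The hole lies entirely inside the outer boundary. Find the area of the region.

639.5

Outer boundary:
Apply Gauss's area formula: 2A = Σ (x_i·y_{i+1} − x_{i+1}·y_i), indices taken mod 5.
Σ = (-319) + (-100) + (-182) + (-437) + (-253) = -1291
Area = |Σ|/2 = 645.5.
Hole:
P_1→P_2: (5)(1) − (7)(0) = 5
P_2→P_3: (7)(4) − (3)(1) = 25
P_3→P_4: (3)(3) − (3)(4) = -3
P_4→P_1: (3)(0) − (5)(3) = -15
Σ = 12
Area = |Σ|/2 = 6.
Net area = 645.5 − 6 = 639.5.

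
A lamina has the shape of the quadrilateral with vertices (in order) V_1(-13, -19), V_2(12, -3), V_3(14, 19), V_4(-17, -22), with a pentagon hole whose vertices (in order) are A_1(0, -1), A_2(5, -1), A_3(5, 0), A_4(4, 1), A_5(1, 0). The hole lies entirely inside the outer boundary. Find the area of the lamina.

288

Outer boundary:
Σ = (267) + (270) + (15) + (37) = 589
Area = |Σ|/2 = 294.5.
Hole:
Apply the shoelace formula: 2A = Σ (x_i·y_{i+1} − x_{i+1}·y_i), indices taken mod 5.
Σ = (5) + (5) + (5) + (-1) + (-1) = 13
Area = |Σ|/2 = 6.5.
Net area = 294.5 − 6.5 = 288.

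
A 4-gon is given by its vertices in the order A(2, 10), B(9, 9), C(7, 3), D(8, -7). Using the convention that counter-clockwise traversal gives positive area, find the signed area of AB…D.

-43.5

Apply the surveyor's formula: 2A = Σ (x_i·y_{i+1} − x_{i+1}·y_i), indices taken mod 4.
Σ = (-72) + (-36) + (-73) + (94) = -87
Signed area = Σ/2 = -43.5 (negative ⇒ clockwise traversal).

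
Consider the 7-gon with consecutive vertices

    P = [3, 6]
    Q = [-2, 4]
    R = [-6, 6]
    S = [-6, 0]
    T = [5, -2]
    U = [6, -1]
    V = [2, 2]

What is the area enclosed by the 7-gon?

Apply the shoelace formula: 2A = Σ (x_i·y_{i+1} − x_{i+1}·y_i), indices taken mod 7.
Σ = (24) + (12) + (36) + (12) + (7) + (14) + (6) = 111
Area = |Σ|/2 = 55.5.

55.5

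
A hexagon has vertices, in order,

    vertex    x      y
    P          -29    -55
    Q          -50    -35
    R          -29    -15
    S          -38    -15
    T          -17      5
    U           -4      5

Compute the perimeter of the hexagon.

174

|PQ| = √((-21)² + (20)²) = √841 = 29
|QR| = √((21)² + (20)²) = √841 = 29
|RS| = √((-9)² + (0)²) = √81 = 9
|ST| = √((21)² + (20)²) = √841 = 29
|TU| = √((13)² + (0)²) = √169 = 13
|UP| = √((-25)² + (-60)²) = √4225 = 65
Perimeter = 29 + 29 + 9 + 29 + 13 + 65 = 174.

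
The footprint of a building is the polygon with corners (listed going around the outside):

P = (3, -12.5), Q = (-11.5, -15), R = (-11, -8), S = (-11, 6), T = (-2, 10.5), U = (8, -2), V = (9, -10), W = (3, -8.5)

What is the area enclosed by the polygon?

359.875

Apply the surveyor's formula: 2A = Σ (x_i·y_{i+1} − x_{i+1}·y_i), indices taken mod 8.
Σ = (-188.75) + (-73) + (-154) + (-103.5) + (-80) + (-62) + (-46.5) + (-12) = -719.75
Area = |Σ|/2 = 359.875.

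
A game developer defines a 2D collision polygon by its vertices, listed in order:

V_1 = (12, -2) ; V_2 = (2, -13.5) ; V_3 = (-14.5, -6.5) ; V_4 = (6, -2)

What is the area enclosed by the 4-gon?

V_1→V_2: (12)(-13.5) − (2)(-2) = -158
V_2→V_3: (2)(-6.5) − (-14.5)(-13.5) = -208.75
V_3→V_4: (-14.5)(-2) − (6)(-6.5) = 68
V_4→V_1: (6)(-2) − (12)(-2) = 12
Σ = -286.75
Area = |Σ|/2 = 143.375.

143.375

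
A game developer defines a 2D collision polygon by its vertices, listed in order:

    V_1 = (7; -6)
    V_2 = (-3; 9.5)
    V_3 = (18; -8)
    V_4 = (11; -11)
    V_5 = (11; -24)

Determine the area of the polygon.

Apply the surveyor's formula: 2A = Σ (x_i·y_{i+1} − x_{i+1}·y_i), indices taken mod 5.
Cross-terms: 48.5, -147, -110, -143, 102  ⇒  Σ = -249.5
Area = |Σ|/2 = 124.75.

124.75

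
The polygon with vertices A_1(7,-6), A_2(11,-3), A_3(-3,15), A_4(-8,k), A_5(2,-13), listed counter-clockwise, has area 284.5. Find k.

-13

The doubled signed area Σ (x_i y_{i+1} − x_{i+1} y_i) is linear in k.
With k=0 it equals 504; the coefficient of k is -5 (from the two edges through A_4).
So -5·k + 504 = 2·284.5 = 569 ⇒ k = -13.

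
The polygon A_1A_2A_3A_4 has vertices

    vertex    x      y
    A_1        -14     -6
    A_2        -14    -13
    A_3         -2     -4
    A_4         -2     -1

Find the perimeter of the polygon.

38

|A_1A_2| = √((0)² + (-7)²) = √49 = 7
|A_2A_3| = √((12)² + (9)²) = √225 = 15
|A_3A_4| = √((0)² + (3)²) = √9 = 3
|A_4A_1| = √((-12)² + (-5)²) = √169 = 13
Perimeter = 7 + 15 + 3 + 13 = 38.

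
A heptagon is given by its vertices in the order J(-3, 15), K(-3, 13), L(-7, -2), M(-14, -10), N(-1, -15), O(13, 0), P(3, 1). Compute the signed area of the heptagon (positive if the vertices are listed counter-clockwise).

300.5

Apply the shoelace formula: 2A = Σ (x_i·y_{i+1} − x_{i+1}·y_i), indices taken mod 7.
Cross-terms: 6, 97, 42, 200, 195, 13, 48  ⇒  Σ = 601
Signed area = Σ/2 = 300.5 (positive ⇒ counter-clockwise traversal).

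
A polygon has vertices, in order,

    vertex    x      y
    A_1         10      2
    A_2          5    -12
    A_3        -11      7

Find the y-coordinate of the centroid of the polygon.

-1

Apply Gauss's area formula. First the cross-terms c_i = x_i·y_{i+1} − x_{i+1}·y_i:
  -130, -97, -92  ⇒  2A = -319, A = -159.5.
Then Σ (y_i + y_{i+1})·c_i = 957, so ȳ = 957 / (6·(-159.5)) = -1.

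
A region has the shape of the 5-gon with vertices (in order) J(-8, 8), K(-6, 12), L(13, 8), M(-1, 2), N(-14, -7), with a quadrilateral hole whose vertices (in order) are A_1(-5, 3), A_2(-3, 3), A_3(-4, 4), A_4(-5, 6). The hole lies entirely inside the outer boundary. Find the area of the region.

Outer boundary:
Apply Gauss's area formula: 2A = Σ (x_i·y_{i+1} − x_{i+1}·y_i), indices taken mod 5.
J→K: (-8)(12) − (-6)(8) = -48
K→L: (-6)(8) − (13)(12) = -204
L→M: (13)(2) − (-1)(8) = 34
M→N: (-1)(-7) − (-14)(2) = 35
N→J: (-14)(8) − (-8)(-7) = -168
Σ = -351
Area = |Σ|/2 = 175.5.
Hole:
Σ = (-6) + (0) + (-4) + (15) = 5
Area = |Σ|/2 = 2.5.
Net area = 175.5 − 2.5 = 173.

173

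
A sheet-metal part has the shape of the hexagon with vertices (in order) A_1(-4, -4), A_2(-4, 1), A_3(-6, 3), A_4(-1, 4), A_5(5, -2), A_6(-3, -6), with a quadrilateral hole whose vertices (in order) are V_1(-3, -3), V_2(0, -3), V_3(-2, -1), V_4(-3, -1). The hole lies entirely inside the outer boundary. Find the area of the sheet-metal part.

52.5

Outer boundary:
Apply the shoelace formula: 2A = Σ (x_i·y_{i+1} − x_{i+1}·y_i), indices taken mod 6.
A_1→A_2: (-4)(1) − (-4)(-4) = -20
A_2→A_3: (-4)(3) − (-6)(1) = -6
A_3→A_4: (-6)(4) − (-1)(3) = -21
A_4→A_5: (-1)(-2) − (5)(4) = -18
A_5→A_6: (5)(-6) − (-3)(-2) = -36
A_6→A_1: (-3)(-4) − (-4)(-6) = -12
Σ = -113
Area = |Σ|/2 = 56.5.
Hole:
Apply the shoelace (surveyor's) formula: 2A = Σ (x_i·y_{i+1} − x_{i+1}·y_i), indices taken mod 4.
Cross-terms: 9, -6, -1, 6  ⇒  Σ = 8
Area = |Σ|/2 = 4.
Net area = 56.5 − 4 = 52.5.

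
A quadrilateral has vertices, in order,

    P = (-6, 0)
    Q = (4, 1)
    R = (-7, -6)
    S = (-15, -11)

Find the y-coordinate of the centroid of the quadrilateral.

Apply the shoelace (surveyor's) formula. First the cross-terms c_i = x_i·y_{i+1} − x_{i+1}·y_i:
  -6, -17, -13, -66  ⇒  2A = -102, A = -51.
Then Σ (y_i + y_{i+1})·c_i = 1026, so ȳ = 1026 / (6·(-51)) = -57/17.

-57/17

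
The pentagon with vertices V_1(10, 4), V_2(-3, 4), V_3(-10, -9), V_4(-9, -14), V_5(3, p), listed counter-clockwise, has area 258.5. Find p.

-15

The doubled signed area Σ (x_i y_{i+1} − x_{i+1} y_i) is linear in p.
With p=0 it equals 232; the coefficient of p is -19 (from the two edges through V_5).
So -19·p + 232 = 2·258.5 = 517 ⇒ p = -15.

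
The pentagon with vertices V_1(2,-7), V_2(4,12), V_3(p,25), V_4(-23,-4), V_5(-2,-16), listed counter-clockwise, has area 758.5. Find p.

The doubled signed area Σ (x_i y_{i+1} − x_{i+1} y_i) is linear in p.
With p=0 it equals 1133; the coefficient of p is -16 (from the two edges through V_3).
So -16·p + 1133 = 2·758.5 = 1517 ⇒ p = -24.

-24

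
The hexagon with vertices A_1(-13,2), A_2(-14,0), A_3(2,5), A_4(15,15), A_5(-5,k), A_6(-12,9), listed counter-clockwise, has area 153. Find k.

10

Write out the shoelace sum; only the two edges meeting at A_5 involve k:
2·Area = [(15·k − (-5)·15) + ((-5)·9 − (-12)·k)] + 6
       = 27·k + 36 = 306
⇒ k = 10.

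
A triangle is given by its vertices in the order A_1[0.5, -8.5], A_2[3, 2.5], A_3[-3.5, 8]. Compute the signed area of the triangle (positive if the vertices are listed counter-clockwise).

42.625

Apply Gauss's area formula: 2A = Σ (x_i·y_{i+1} − x_{i+1}·y_i), indices taken mod 3.
Cross-terms: 26.75, 32.75, 25.75  ⇒  Σ = 85.25
Signed area = Σ/2 = 42.625 (positive ⇒ counter-clockwise traversal).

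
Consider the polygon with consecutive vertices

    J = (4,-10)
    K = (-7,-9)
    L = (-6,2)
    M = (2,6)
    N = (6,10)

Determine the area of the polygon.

165

Apply the shoelace (surveyor's) formula: 2A = Σ (x_i·y_{i+1} − x_{i+1}·y_i), indices taken mod 5.
J→K: (4)(-9) − (-7)(-10) = -106
K→L: (-7)(2) − (-6)(-9) = -68
L→M: (-6)(6) − (2)(2) = -40
M→N: (2)(10) − (6)(6) = -16
N→J: (6)(-10) − (4)(10) = -100
Σ = -330
Area = |Σ|/2 = 165.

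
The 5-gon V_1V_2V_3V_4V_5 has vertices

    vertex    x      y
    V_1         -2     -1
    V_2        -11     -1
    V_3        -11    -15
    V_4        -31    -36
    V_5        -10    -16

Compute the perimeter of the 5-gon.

|V_1V_2| = √((-9)² + (0)²) = √81 = 9
|V_2V_3| = √((0)² + (-14)²) = √196 = 14
|V_3V_4| = √((-20)² + (-21)²) = √841 = 29
|V_4V_5| = √((21)² + (20)²) = √841 = 29
|V_5V_1| = √((8)² + (15)²) = √289 = 17
Perimeter = 9 + 14 + 29 + 29 + 17 = 98.

98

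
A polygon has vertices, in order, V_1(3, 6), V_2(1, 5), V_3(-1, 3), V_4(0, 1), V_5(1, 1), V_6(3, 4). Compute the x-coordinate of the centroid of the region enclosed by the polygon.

38/33

Apply the shoelace formula. First the cross-terms c_i = x_i·y_{i+1} − x_{i+1}·y_i:
  9, 8, -1, -1, 1, 6  ⇒  2A = 22, A = 11.
Then Σ (x_i + x_{i+1})·c_i = 76, so x̄ = 76 / (6·11) = 38/33.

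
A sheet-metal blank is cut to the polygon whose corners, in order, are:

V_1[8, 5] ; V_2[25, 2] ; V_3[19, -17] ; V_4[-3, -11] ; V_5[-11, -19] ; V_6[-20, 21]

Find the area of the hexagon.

V_1→V_2: (8)(2) − (25)(5) = -109
V_2→V_3: (25)(-17) − (19)(2) = -463
V_3→V_4: (19)(-11) − (-3)(-17) = -260
V_4→V_5: (-3)(-19) − (-11)(-11) = -64
V_5→V_6: (-11)(21) − (-20)(-19) = -611
V_6→V_1: (-20)(5) − (8)(21) = -268
Σ = -1775
Area = |Σ|/2 = 887.5.

887.5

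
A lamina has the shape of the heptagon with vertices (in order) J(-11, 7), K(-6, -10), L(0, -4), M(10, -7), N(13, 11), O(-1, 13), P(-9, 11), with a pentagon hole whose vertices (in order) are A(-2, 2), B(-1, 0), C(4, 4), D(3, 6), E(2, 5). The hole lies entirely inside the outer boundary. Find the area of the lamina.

Outer boundary:
Apply Gauss's area formula: 2A = Σ (x_i·y_{i+1} − x_{i+1}·y_i), indices taken mod 7.
Σ = (152) + (24) + (40) + (201) + (180) + (106) + (58) = 761
Area = |Σ|/2 = 380.5.
Hole:
Apply the shoelace formula: 2A = Σ (x_i·y_{i+1} − x_{i+1}·y_i), indices taken mod 5.
Σ = (2) + (-4) + (12) + (3) + (14) = 27
Area = |Σ|/2 = 13.5.
Net area = 380.5 − 13.5 = 367.

367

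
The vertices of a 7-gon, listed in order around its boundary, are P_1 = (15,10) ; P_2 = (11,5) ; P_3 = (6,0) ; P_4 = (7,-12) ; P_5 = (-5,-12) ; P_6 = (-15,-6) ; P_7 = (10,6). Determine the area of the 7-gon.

Apply Gauss's area formula: 2A = Σ (x_i·y_{i+1} − x_{i+1}·y_i), indices taken mod 7.
Σ = (-35) + (-30) + (-72) + (-144) + (-150) + (-30) + (10) = -451
Area = |Σ|/2 = 225.5.

225.5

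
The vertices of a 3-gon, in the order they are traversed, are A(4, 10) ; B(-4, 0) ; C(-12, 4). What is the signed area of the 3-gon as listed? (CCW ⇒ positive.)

Σ = (40) + (-16) + (-136) = -112
Signed area = Σ/2 = -56 (negative ⇒ clockwise traversal).

-56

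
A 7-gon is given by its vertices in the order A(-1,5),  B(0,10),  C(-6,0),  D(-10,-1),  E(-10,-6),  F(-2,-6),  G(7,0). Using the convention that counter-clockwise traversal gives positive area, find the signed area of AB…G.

Apply the shoelace (surveyor's) formula: 2A = Σ (x_i·y_{i+1} − x_{i+1}·y_i), indices taken mod 7.
Cross-terms: -10, 60, 6, 50, 48, 42, 35  ⇒  Σ = 231
Signed area = Σ/2 = 115.5 (positive ⇒ counter-clockwise traversal).

115.5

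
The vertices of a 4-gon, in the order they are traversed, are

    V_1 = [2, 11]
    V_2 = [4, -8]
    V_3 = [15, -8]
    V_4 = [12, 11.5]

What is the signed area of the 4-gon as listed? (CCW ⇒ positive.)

202.75

Apply Gauss's area formula: 2A = Σ (x_i·y_{i+1} − x_{i+1}·y_i), indices taken mod 4.
Σ = (-60) + (88) + (268.5) + (109) = 405.5
Signed area = Σ/2 = 202.75 (positive ⇒ counter-clockwise traversal).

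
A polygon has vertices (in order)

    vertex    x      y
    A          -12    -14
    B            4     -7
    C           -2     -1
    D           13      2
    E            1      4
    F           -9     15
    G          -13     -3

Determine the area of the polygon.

300

Σ = (140) + (-18) + (9) + (50) + (51) + (222) + (146) = 600
Area = |Σ|/2 = 300.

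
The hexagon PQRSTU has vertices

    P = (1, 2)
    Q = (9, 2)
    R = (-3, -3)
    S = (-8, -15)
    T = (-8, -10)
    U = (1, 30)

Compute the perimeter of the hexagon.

|PQ| = √((8)² + (0)²) = √64 = 8
|QR| = √((-12)² + (-5)²) = √169 = 13
|RS| = √((-5)² + (-12)²) = √169 = 13
|ST| = √((0)² + (5)²) = √25 = 5
|TU| = √((9)² + (40)²) = √1681 = 41
|UP| = √((0)² + (-28)²) = √784 = 28
Perimeter = 8 + 13 + 13 + 5 + 41 + 28 = 108.

108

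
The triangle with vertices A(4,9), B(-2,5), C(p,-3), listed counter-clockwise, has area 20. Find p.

The doubled signed area Σ (x_i y_{i+1} − x_{i+1} y_i) is linear in p.
With p=0 it equals 56; the coefficient of p is 4 (from the two edges through C).
So 4·p + 56 = 2·20 = 40 ⇒ p = -4.

-4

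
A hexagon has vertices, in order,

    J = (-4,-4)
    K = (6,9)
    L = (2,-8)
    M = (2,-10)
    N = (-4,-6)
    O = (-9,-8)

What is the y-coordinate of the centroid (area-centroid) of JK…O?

-173/76

Apply Gauss's area formula. First the cross-terms c_i = x_i·y_{i+1} − x_{i+1}·y_i:
  -12, -66, -4, -52, -22, 4  ⇒  2A = -152, A = -76.
Then Σ (y_i + y_{i+1})·c_i = 1038, so ȳ = 1038 / (6·(-76)) = -173/76.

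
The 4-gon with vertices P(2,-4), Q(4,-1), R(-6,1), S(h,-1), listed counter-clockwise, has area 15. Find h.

Write out the shoelace sum; only the two edges meeting at S involve h:
2·Area = [((-6)·(-1) − h·1) + (h·(-4) − 2·(-1))] + 12
       = -5·h + 20 = 30
⇒ h = -2.

-2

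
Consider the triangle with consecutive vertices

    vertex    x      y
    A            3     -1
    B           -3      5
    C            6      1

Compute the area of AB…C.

15

Apply the surveyor's formula: 2A = Σ (x_i·y_{i+1} − x_{i+1}·y_i), indices taken mod 3.
Σ = (12) + (-33) + (-9) = -30
Area = |Σ|/2 = 15.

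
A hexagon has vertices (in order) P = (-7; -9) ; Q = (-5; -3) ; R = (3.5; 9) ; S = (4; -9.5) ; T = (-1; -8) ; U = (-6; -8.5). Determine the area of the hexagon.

Cross-terms: -24, -34.5, -69.25, -41.5, -39.5, -5.5  ⇒  Σ = -214.25
Area = |Σ|/2 = 107.125.

107.125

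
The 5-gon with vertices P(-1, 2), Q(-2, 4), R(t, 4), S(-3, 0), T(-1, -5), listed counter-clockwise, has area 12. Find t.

Write out the shoelace sum; only the two edges meeting at R involve t:
2·Area = [((-2)·4 − t·4) + (t·0 − (-3)·4)] + 8
       = -4·t + 12 = 24
⇒ t = -3.

-3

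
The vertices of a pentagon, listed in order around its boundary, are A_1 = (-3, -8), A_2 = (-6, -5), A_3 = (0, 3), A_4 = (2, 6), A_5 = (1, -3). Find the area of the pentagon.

Σ = (-33) + (-18) + (-6) + (-12) + (-17) = -86
Area = |Σ|/2 = 43.

43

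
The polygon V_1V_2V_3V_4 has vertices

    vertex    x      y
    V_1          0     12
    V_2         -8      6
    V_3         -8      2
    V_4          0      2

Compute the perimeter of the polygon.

|V_1V_2| = √((-8)² + (-6)²) = √100 = 10
|V_2V_3| = √((0)² + (-4)²) = √16 = 4
|V_3V_4| = √((8)² + (0)²) = √64 = 8
|V_4V_1| = √((0)² + (10)²) = √100 = 10
Perimeter = 10 + 4 + 8 + 10 = 32.

32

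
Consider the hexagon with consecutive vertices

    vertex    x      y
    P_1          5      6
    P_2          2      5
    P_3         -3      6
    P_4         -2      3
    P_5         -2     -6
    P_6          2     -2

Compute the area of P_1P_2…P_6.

Apply the shoelace formula: 2A = Σ (x_i·y_{i+1} − x_{i+1}·y_i), indices taken mod 6.
P_1→P_2: (5)(5) − (2)(6) = 13
P_2→P_3: (2)(6) − (-3)(5) = 27
P_3→P_4: (-3)(3) − (-2)(6) = 3
P_4→P_5: (-2)(-6) − (-2)(3) = 18
P_5→P_6: (-2)(-2) − (2)(-6) = 16
P_6→P_1: (2)(6) − (5)(-2) = 22
Σ = 99
Area = |Σ|/2 = 49.5.

49.5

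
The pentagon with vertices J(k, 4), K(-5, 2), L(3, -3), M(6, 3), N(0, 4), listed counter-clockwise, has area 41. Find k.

The doubled signed area Σ (x_i y_{i+1} − x_{i+1} y_i) is linear in k.
With k=0 it equals 80; the coefficient of k is -2 (from the two edges through J).
So -2·k + 80 = 2·41 = 82 ⇒ k = -1.

-1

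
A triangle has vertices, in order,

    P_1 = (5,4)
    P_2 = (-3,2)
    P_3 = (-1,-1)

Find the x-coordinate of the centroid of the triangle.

1/3

Apply the shoelace (surveyor's) formula. First the cross-terms c_i = x_i·y_{i+1} − x_{i+1}·y_i:
  22, 5, 1  ⇒  2A = 28, A = 14.
Then Σ (x_i + x_{i+1})·c_i = 28, so x̄ = 28 / (6·14) = 1/3.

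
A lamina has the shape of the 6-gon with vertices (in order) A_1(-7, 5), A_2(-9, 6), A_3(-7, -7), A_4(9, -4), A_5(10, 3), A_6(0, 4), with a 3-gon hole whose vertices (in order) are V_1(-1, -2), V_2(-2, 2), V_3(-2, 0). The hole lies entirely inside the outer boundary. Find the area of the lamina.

166

Outer boundary:
A_1→A_2: (-7)(6) − (-9)(5) = 3
A_2→A_3: (-9)(-7) − (-7)(6) = 105
A_3→A_4: (-7)(-4) − (9)(-7) = 91
A_4→A_5: (9)(3) − (10)(-4) = 67
A_5→A_6: (10)(4) − (0)(3) = 40
A_6→A_1: (0)(5) − (-7)(4) = 28
Σ = 334
Area = |Σ|/2 = 167.
Hole:
Apply the shoelace (surveyor's) formula: 2A = Σ (x_i·y_{i+1} − x_{i+1}·y_i), indices taken mod 3.
V_1→V_2: (-1)(2) − (-2)(-2) = -6
V_2→V_3: (-2)(0) − (-2)(2) = 4
V_3→V_1: (-2)(-2) − (-1)(0) = 4
Σ = 2
Area = |Σ|/2 = 1.
Net area = 167 − 1 = 166.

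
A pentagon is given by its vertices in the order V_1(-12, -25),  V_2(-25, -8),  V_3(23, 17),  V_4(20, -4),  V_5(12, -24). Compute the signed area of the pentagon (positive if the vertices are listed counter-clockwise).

-1111

V_1→V_2: (-12)(-8) − (-25)(-25) = -529
V_2→V_3: (-25)(17) − (23)(-8) = -241
V_3→V_4: (23)(-4) − (20)(17) = -432
V_4→V_5: (20)(-24) − (12)(-4) = -432
V_5→V_1: (12)(-25) − (-12)(-24) = -588
Σ = -2222
Signed area = Σ/2 = -1111 (negative ⇒ clockwise traversal).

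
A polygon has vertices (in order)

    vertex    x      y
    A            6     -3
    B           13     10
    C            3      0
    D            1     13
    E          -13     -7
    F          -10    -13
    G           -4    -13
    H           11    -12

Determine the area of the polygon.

Cross-terms: 99, -30, 39, 162, 99, 78, 191, 39  ⇒  Σ = 677
Area = |Σ|/2 = 338.5.

338.5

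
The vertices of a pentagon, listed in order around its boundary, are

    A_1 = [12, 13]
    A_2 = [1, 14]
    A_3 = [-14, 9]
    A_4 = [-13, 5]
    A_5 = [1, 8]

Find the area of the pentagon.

Σ = (155) + (205) + (47) + (-109) + (-83) = 215
Area = |Σ|/2 = 107.5.

107.5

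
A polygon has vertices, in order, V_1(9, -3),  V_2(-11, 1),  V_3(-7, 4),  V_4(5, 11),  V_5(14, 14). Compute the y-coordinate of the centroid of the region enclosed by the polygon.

Apply the surveyor's formula. First the cross-terms c_i = x_i·y_{i+1} − x_{i+1}·y_i:
  -24, -37, -97, -84, -168  ⇒  2A = -410, A = -205.
Then Σ (y_i + y_{i+1})·c_i = -5540, so ȳ = -5540 / (6·(-205)) = 554/123.

554/123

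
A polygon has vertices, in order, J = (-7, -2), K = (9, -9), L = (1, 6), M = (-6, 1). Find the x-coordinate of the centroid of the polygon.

0.6

Apply the shoelace formula. First the cross-terms c_i = x_i·y_{i+1} − x_{i+1}·y_i:
  81, 63, 37, 19  ⇒  2A = 200, A = 100.
Then Σ (x_i + x_{i+1})·c_i = 360, so x̄ = 360 / (6·100) = 0.6.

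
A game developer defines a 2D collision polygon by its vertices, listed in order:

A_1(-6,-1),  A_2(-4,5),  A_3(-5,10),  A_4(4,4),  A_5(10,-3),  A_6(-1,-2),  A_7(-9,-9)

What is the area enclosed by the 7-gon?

Cross-terms: -34, -15, -60, -52, -23, -9, -45  ⇒  Σ = -238
Area = |Σ|/2 = 119.

119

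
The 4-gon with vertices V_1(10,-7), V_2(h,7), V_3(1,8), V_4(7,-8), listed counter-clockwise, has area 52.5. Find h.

5

The doubled signed area Σ (x_i y_{i+1} − x_{i+1} y_i) is linear in h.
With h=0 it equals 30; the coefficient of h is 15 (from the two edges through V_2).
So 15·h + 30 = 2·52.5 = 105 ⇒ h = 5.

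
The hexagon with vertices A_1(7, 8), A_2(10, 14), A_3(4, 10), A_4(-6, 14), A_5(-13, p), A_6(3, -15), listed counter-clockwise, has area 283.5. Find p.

Write out the shoelace sum; only the two edges meeting at A_5 involve p:
2·Area = [((-6)·p − (-13)·14) + ((-13)·(-15) − 3·p)] + 307
       = -9·p + 684 = 567
⇒ p = 13.

13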